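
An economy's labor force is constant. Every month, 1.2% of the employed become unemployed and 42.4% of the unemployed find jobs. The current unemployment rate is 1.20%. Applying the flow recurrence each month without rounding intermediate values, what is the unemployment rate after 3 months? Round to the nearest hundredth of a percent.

Unemployment rate after three months ≈ 2.47%.

With a fixed labor force, u_{t+1} = u_t + s·(1−u_t) − f·u_t = u_t·(1−s−f) + s.
Here 1−s−f = 0.564 and s = 0.012.
u_1 = 0.012000 × 0.564 + 0.012 = 0.018768.
u_2 = 0.018768 × 0.564 + 0.012 = 0.022585.
u_3 = 0.022585 × 0.564 + 0.012 = 0.024738.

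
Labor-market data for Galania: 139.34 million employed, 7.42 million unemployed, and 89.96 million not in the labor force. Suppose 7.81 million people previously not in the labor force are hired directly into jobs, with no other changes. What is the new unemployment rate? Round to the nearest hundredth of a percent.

New unemployment rate ≈ 4.80%.

Initially, labor force = 139.34 + 7.42 = 146.76 million, so u = 7.42/146.76 = 5.06%.
After the change, employed and labor force both rise by 7.81; unemployed unchanged → E = 147.15, U = 7.42, labor force = 154.57 million.
New unemployment rate = 7.42 / 154.57 = 4.80%.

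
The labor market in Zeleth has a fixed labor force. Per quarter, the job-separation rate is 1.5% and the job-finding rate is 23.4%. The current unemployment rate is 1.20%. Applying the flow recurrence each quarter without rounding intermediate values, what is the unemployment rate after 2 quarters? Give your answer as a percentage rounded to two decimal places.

Unemployment rate after two quarters ≈ 3.30%.

With a fixed labor force, u_{t+1} = u_t + s·(1−u_t) − f·u_t = u_t·(1−s−f) + s.
Here 1−s−f = 0.751 and s = 0.015.
u_1 = 0.012000 × 0.751 + 0.015 = 0.024012.
u_2 = 0.024012 × 0.751 + 0.015 = 0.033033.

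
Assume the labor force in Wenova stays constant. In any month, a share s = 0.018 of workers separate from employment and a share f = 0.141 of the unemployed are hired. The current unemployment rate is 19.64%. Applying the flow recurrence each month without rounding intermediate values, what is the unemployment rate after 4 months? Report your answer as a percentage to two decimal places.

Unemployment rate after four months ≈ 15.48%.

With a fixed labor force, u_{t+1} = u_t + s·(1−u_t) − f·u_t = u_t·(1−s−f) + s.
Here 1−s−f = 0.841 and s = 0.018.
u_1 = 0.196400 × 0.841 + 0.018 = 0.183172.
u_2 = 0.183172 × 0.841 + 0.018 = 0.172048.
u_3 = 0.172048 × 0.841 + 0.018 = 0.162692.
u_4 = 0.162692 × 0.841 + 0.018 = 0.154824.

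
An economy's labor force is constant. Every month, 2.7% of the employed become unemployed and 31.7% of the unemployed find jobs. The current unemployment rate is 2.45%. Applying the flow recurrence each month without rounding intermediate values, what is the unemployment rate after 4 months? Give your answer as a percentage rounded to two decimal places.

Unemployment rate after four months ≈ 6.85%.

With a fixed labor force, u_{t+1} = u_t + s·(1−u_t) − f·u_t = u_t·(1−s−f) + s.
Here 1−s−f = 0.656 and s = 0.027.
u_1 = 0.024500 × 0.656 + 0.027 = 0.043072.
u_2 = 0.043072 × 0.656 + 0.027 = 0.055255.
u_3 = 0.055255 × 0.656 + 0.027 = 0.063247.
u_4 = 0.063247 × 0.656 + 0.027 = 0.068490.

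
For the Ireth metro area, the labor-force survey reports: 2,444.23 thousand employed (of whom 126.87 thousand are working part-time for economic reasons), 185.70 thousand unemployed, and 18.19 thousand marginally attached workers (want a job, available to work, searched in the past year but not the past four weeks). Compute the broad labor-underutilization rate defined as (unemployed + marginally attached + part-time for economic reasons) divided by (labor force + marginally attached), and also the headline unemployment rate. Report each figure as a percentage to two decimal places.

Labor force = 2,444.23 + 185.70 = 2,629.93 thousand.
Numerator = 185.70 + 18.19 + 126.87 = 330.76 thousand.
Denominator = 2,629.93 + 18.19 = 2,648.12 thousand.
Broad rate = 330.76 / 2,648.12 = 12.49%.
Headline unemployment rate = 185.70 / 2,629.93 = 7.06%.

Broad underutilization rate ≈ 12.49%; headline unemployment rate ≈ 7.06%.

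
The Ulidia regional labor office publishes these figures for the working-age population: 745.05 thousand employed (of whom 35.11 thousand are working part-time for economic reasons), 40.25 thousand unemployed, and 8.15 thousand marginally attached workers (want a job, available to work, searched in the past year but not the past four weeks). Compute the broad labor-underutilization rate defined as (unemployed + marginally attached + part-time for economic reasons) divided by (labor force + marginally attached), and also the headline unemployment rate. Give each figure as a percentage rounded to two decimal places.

Labor force = 745.05 + 40.25 = 785.30 thousand.
Numerator = 40.25 + 8.15 + 35.11 = 83.51 thousand.
Denominator = 785.30 + 8.15 = 793.45 thousand.
Broad rate = 83.51 / 793.45 = 10.52%.
Headline unemployment rate = 40.25 / 785.30 = 5.13%.

Broad underutilization rate ≈ 10.52%; headline unemployment rate ≈ 5.13%.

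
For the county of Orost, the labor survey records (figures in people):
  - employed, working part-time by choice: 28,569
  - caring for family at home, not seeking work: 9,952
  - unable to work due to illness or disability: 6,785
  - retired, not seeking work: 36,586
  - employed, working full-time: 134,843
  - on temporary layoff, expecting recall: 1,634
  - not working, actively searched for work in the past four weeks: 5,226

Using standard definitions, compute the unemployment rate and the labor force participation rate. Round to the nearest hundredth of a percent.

Unemployment rate ≈ 4.03%; labor force participation rate ≈ 76.15%.

Employed = 28,569 + 134,843 = 163,412.
Unemployed = 1,634 + 5,226 = 6,860 (jobless and actively searching, or on temporary layoff).
Labor force = 163,412 + 6,860 = 170,272.
Not in labor force = 9,952 + 6,785 + 36,586 = 53,323 (those not working and not actively searching are outside the labor force).
Civilian working-age population = 170,272 + 53,323 = 223,595.
Unemployment rate = 6,860 / 170,272 = 4.03%.
Labor force participation rate = 170,272 / 223,595 = 76.15%.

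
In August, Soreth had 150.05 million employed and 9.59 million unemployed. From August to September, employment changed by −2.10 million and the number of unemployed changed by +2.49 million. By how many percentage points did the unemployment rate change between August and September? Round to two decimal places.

August: labor force = 150.05 + 9.59 = 159.64; u = 9.59/159.64 = 6.01%.
September: labor force = 147.95 + 12.08 = 160.03; u = 12.08/160.03 = 7.55%.
Change = 7.55% − 6.01% = +1.54 pp.

The unemployment rate changed by +1.54 percentage points.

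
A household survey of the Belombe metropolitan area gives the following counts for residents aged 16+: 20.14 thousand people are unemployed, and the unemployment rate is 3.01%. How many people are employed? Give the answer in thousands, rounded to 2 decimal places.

About 648.96 thousand are employed.

Labor force = U / u = 20.14 / 0.0301 ≈ 669.10 thousand.
Employed = labor force − unemployed = 669.10 − 20.14 = 648.96 thousand.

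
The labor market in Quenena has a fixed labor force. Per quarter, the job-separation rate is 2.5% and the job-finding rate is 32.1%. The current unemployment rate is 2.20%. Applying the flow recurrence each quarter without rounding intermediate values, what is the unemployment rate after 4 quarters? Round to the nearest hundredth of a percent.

With a fixed labor force, u_{t+1} = u_t + s·(1−u_t) − f·u_t = u_t·(1−s−f) + s.
Here 1−s−f = 0.654 and s = 0.025.
u_1 = 0.022000 × 0.654 + 0.025 = 0.039388.
u_2 = 0.039388 × 0.654 + 0.025 = 0.050760.
u_3 = 0.050760 × 0.654 + 0.025 = 0.058197.
u_4 = 0.058197 × 0.654 + 0.025 = 0.063061.

Unemployment rate after four quarters ≈ 6.31%.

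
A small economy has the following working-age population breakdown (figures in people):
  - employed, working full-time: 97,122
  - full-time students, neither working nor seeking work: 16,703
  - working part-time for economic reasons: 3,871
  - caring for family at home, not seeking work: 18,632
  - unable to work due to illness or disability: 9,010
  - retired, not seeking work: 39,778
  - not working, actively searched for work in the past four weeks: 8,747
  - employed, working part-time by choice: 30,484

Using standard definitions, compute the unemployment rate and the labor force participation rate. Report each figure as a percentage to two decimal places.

Employed = 97,122 + 3,871 + 30,484 = 131,477 (anyone who worked, including part-time for economic reasons, counts as employed).
Unemployed = 8,747.
Labor force = 131,477 + 8,747 = 140,224.
Not in labor force = 16,703 + 18,632 + 9,010 + 39,778 = 84,123 (those not working and not actively searching are outside the labor force).
Civilian working-age population = 140,224 + 84,123 = 224,347.
Unemployment rate = 8,747 / 140,224 = 6.24%.
Labor force participation rate = 140,224 / 224,347 = 62.50%.

Unemployment rate ≈ 6.24%; labor force participation rate ≈ 62.50%.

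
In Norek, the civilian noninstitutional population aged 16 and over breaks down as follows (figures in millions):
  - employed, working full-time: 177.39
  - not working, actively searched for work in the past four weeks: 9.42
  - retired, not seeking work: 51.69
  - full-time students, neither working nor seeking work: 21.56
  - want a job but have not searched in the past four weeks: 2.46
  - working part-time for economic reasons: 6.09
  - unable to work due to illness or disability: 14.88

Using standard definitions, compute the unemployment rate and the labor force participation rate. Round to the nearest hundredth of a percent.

Unemployment rate ≈ 4.88%; labor force participation rate ≈ 68.04%.

Employed = 177.39 + 6.09 = 183.48 million (anyone who worked, including part-time for economic reasons, counts as employed).
Unemployed = 9.42 million.
Labor force = 183.48 + 9.42 = 192.90 million.
Not in labor force = 51.69 + 21.56 + 2.46 + 14.88 = 90.59 million (those not working and not actively searching are outside the labor force — including those who want a job but have given up searching).
Civilian working-age population = 192.90 + 90.59 = 283.49 million.
Unemployment rate = 9.42 / 192.90 = 4.88%.
Labor force participation rate = 192.90 / 283.49 = 68.04%.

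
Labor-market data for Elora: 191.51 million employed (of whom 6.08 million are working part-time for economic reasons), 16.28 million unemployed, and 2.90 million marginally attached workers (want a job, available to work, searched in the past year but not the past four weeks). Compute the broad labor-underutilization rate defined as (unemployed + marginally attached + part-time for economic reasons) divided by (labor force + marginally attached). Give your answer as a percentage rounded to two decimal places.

Broad underutilization rate ≈ 11.99%.

Labor force = 191.51 + 16.28 = 207.79 million.
Numerator = 16.28 + 2.90 + 6.08 = 25.26 million.
Denominator = 207.79 + 2.90 = 210.69 million.
Broad rate = 25.26 / 210.69 = 11.99%.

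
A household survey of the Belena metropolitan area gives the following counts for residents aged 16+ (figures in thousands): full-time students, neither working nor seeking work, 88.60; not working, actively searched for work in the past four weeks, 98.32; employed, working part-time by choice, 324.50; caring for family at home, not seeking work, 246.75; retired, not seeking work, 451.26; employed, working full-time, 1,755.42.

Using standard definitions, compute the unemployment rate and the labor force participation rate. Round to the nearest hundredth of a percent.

Unemployment rate ≈ 4.51%; labor force participation rate ≈ 73.47%.

Employed = 324.50 + 1,755.42 = 2,079.92 thousand.
Unemployed = 98.32 thousand.
Labor force = 2,079.92 + 98.32 = 2,178.24 thousand.
Not in labor force = 88.60 + 246.75 + 451.26 = 786.61 thousand (those not working and not actively searching are outside the labor force).
Civilian working-age population = 2,178.24 + 786.61 = 2,964.85 thousand.
Unemployment rate = 98.32 / 2,178.24 = 4.51%.
Labor force participation rate = 2,178.24 / 2,964.85 = 73.47%.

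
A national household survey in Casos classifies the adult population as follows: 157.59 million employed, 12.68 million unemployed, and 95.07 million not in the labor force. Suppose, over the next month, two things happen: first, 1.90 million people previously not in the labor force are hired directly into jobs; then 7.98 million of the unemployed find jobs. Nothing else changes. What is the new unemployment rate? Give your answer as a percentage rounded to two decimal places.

New unemployment rate ≈ 2.73%.

Initially, labor force = 157.59 + 12.68 = 170.27 million, so u = 12.68/170.27 = 7.45%.
After the first change, employed and labor force both rise by 1.90; unemployed unchanged → E = 159.49, U = 12.68, labor force = 172.17 million.
After the second change, unemployed falls and employed rises by 7.98; labor force unchanged → E = 167.47, U = 4.70, labor force = 172.17 million.
New unemployment rate = 4.70 / 172.17 = 2.73%.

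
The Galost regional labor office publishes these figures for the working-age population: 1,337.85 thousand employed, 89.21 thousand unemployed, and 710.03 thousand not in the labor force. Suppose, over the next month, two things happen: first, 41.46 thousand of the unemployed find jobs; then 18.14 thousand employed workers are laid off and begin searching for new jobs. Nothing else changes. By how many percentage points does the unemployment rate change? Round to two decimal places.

The unemployment rate changes by −1.63 percentage points.

Initially, labor force = 1,337.85 + 89.21 = 1,427.06 thousand, so u = 89.21/1,427.06 = 6.25%.
After the first change, unemployed falls and employed rises by 41.46; labor force unchanged → E = 1,379.31, U = 47.75, labor force = 1,427.06 thousand.
After the second change, employed falls and unemployed rises by 18.14; labor force unchanged → E = 1,361.17, U = 65.89, labor force = 1,427.06 thousand.
New unemployment rate = 65.89 / 1,427.06 = 4.62%.
Change = 4.62% − 6.25% = −1.63 percentage points.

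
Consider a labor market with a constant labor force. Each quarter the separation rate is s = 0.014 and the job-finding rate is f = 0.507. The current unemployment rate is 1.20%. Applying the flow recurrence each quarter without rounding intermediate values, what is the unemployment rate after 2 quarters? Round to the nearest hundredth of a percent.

With a fixed labor force, u_{t+1} = u_t + s·(1−u_t) − f·u_t = u_t·(1−s−f) + s.
Here 1−s−f = 0.479 and s = 0.014.
u_1 = 0.012000 × 0.479 + 0.014 = 0.019748.
u_2 = 0.019748 × 0.479 + 0.014 = 0.023459.

Unemployment rate after two quarters ≈ 2.35%.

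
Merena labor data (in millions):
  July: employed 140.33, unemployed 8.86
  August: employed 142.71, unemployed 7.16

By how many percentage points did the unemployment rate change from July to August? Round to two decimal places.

The unemployment rate changed by −1.16 percentage points.

July: labor force = 140.33 + 8.86 = 149.19; u = 8.86/149.19 = 5.94%.
August: labor force = 142.71 + 7.16 = 149.87; u = 7.16/149.87 = 4.78%.
Change = 4.78% − 5.94% = −1.16 pp.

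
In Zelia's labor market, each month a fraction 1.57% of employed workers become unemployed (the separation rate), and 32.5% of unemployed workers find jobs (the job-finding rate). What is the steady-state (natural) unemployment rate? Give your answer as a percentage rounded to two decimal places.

At steady state the flows balance: s·E = f·U, so U/(E+U) = s/(s+f).
u* = 1.57 / (1.57 + 32.5) = 1.57 / 34.07 = 4.61%.

Steady-state unemployment rate ≈ 4.61%.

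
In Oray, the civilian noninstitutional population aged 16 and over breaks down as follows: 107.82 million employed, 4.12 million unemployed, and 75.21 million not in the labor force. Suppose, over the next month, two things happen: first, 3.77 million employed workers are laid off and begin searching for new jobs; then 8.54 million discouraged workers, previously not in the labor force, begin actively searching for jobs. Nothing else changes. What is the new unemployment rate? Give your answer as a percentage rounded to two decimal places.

Initially, labor force = 107.82 + 4.12 = 111.94 million, so u = 4.12/111.94 = 3.68%.
After the first change, employed falls and unemployed rises by 3.77; labor force unchanged → E = 104.05, U = 7.89, labor force = 111.94 million.
After the second change, unemployed and labor force both rise by 8.54 → E = 104.05, U = 16.43, labor force = 120.48 million.
New unemployment rate = 16.43 / 120.48 = 13.64%.

New unemployment rate ≈ 13.64%.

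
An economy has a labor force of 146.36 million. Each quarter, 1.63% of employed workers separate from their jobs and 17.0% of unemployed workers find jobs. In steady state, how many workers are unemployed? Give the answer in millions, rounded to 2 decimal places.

About 12.81 million are unemployed in steady state.

Steady-state unemployment rate u* = s/(s+f) = 1.63/(1.63+17.0) = 0.087493.
Unemployed = u* × labor force = 0.087493 × 146.36 ≈ 12.81 million.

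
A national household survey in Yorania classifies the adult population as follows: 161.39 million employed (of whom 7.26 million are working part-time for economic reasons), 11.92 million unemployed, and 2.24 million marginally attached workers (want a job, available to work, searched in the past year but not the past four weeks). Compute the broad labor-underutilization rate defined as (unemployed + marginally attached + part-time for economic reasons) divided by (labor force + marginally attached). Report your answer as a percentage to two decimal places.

Broad underutilization rate ≈ 12.20%.

Labor force = 161.39 + 11.92 = 173.31 million.
Numerator = 11.92 + 2.24 + 7.26 = 21.42 million.
Denominator = 173.31 + 2.24 = 175.55 million.
Broad rate = 21.42 / 175.55 = 12.20%.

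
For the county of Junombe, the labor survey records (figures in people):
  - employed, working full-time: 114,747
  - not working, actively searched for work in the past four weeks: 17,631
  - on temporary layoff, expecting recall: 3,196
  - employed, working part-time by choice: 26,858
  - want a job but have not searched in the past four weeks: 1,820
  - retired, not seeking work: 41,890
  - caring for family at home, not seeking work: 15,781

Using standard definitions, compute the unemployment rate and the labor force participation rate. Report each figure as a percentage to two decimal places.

Unemployment rate ≈ 12.82%; labor force participation rate ≈ 73.19%.

Employed = 114,747 + 26,858 = 141,605.
Unemployed = 17,631 + 3,196 = 20,827 (jobless and actively searching, or on temporary layoff).
Labor force = 141,605 + 20,827 = 162,432.
Not in labor force = 1,820 + 41,890 + 15,781 = 59,491 (those not working and not actively searching are outside the labor force — including those who want a job but have given up searching).
Civilian working-age population = 162,432 + 59,491 = 221,923.
Unemployment rate = 20,827 / 162,432 = 12.82%.
Labor force participation rate = 162,432 / 221,923 = 73.19%.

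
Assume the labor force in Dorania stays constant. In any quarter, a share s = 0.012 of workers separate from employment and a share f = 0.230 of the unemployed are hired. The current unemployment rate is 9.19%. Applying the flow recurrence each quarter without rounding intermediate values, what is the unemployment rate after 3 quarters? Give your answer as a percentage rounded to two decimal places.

With a fixed labor force, u_{t+1} = u_t + s·(1−u_t) − f·u_t = u_t·(1−s−f) + s.
Here 1−s−f = 0.758 and s = 0.012.
u_1 = 0.091900 × 0.758 + 0.012 = 0.081660.
u_2 = 0.081660 × 0.758 + 0.012 = 0.073898.
u_3 = 0.073898 × 0.758 + 0.012 = 0.068015.

Unemployment rate after three quarters ≈ 6.80%.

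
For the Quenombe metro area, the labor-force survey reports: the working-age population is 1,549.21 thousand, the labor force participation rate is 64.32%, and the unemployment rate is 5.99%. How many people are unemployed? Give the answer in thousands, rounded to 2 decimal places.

About 59.69 thousand are unemployed.

Labor force = 0.6432 × 1,549.21 = 996.45 thousand.
Unemployed = 0.0599 × 996.45 ≈ 59.69 thousand.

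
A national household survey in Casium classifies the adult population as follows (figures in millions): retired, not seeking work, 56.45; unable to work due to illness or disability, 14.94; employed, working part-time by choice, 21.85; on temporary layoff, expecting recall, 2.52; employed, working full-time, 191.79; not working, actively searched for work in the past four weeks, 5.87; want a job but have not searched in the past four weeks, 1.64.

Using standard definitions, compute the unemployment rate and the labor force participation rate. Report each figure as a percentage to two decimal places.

Unemployment rate ≈ 3.78%; labor force participation rate ≈ 75.25%.

Employed = 21.85 + 191.79 = 213.64 million.
Unemployed = 2.52 + 5.87 = 8.39 million (jobless and actively searching, or on temporary layoff).
Labor force = 213.64 + 8.39 = 222.03 million.
Not in labor force = 56.45 + 14.94 + 1.64 = 73.03 million (those not working and not actively searching are outside the labor force — including those who want a job but have given up searching).
Civilian working-age population = 222.03 + 73.03 = 295.06 million.
Unemployment rate = 8.39 / 222.03 = 3.78%.
Labor force participation rate = 222.03 / 295.06 = 75.25%.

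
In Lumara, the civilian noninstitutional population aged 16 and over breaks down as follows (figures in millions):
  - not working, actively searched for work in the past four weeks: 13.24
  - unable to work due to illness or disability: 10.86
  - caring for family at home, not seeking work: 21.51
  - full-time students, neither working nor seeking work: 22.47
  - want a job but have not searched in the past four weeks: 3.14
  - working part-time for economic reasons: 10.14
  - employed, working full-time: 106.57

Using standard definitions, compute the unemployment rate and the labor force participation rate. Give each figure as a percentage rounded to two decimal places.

Unemployment rate ≈ 10.19%; labor force participation rate ≈ 69.15%.

Employed = 10.14 + 106.57 = 116.71 million (anyone who worked, including part-time for economic reasons, counts as employed).
Unemployed = 13.24 million.
Labor force = 116.71 + 13.24 = 129.95 million.
Not in labor force = 10.86 + 21.51 + 22.47 + 3.14 = 57.98 million (those not working and not actively searching are outside the labor force — including those who want a job but have given up searching).
Civilian working-age population = 129.95 + 57.98 = 187.93 million.
Unemployment rate = 13.24 / 129.95 = 10.19%.
Labor force participation rate = 129.95 / 187.93 = 69.15%.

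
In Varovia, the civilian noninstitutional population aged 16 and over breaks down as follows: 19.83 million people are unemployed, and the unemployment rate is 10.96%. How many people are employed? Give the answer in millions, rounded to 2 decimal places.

Labor force = U / u = 19.83 / 0.1096 ≈ 180.93 million.
Employed = labor force − unemployed = 180.93 − 19.83 = 161.10 million.

About 161.10 million are employed.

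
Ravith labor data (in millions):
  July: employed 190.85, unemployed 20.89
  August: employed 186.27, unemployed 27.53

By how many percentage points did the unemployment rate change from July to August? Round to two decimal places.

The unemployment rate changed by +3.01 percentage points.

July: labor force = 190.85 + 20.89 = 211.74; u = 20.89/211.74 = 9.87%.
August: labor force = 186.27 + 27.53 = 213.80; u = 27.53/213.80 = 12.88%.
Change = 12.88% − 9.87% = +3.01 pp.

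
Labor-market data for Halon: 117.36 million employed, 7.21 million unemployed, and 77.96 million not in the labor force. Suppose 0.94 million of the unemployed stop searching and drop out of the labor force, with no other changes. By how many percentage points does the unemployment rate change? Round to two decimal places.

Initially, labor force = 117.36 + 7.21 = 124.57 million, so u = 7.21/124.57 = 5.79%.
After the change, unemployed and labor force both fall by 0.94 → E = 117.36, U = 6.27, labor force = 123.63 million.
New unemployment rate = 6.27 / 123.63 = 5.07%.
Change = 5.07% − 5.79% = −0.72 percentage points.

The unemployment rate changes by −0.72 percentage points.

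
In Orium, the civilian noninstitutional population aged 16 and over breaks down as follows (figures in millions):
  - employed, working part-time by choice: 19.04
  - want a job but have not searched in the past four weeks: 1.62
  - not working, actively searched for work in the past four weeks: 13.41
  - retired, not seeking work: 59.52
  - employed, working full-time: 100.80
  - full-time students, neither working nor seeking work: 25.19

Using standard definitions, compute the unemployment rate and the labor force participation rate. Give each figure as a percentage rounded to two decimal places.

Employed = 19.04 + 100.80 = 119.84 million.
Unemployed = 13.41 million.
Labor force = 119.84 + 13.41 = 133.25 million.
Not in labor force = 1.62 + 59.52 + 25.19 = 86.33 million (those not working and not actively searching are outside the labor force — including those who want a job but have given up searching).
Civilian working-age population = 133.25 + 86.33 = 219.58 million.
Unemployment rate = 13.41 / 133.25 = 10.06%.
Labor force participation rate = 133.25 / 219.58 = 60.68%.

Unemployment rate ≈ 10.06%; labor force participation rate ≈ 60.68%.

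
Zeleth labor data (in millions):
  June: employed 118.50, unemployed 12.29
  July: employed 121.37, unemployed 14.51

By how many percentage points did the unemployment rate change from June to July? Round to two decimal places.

June: labor force = 118.50 + 12.29 = 130.79; u = 12.29/130.79 = 9.40%.
July: labor force = 121.37 + 14.51 = 135.88; u = 14.51/135.88 = 10.68%.
Change = 10.68% − 9.40% = +1.28 pp.

The unemployment rate changed by +1.28 percentage points.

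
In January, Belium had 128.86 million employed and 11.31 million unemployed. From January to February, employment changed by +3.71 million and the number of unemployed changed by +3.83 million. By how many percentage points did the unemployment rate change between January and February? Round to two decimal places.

The unemployment rate changed by +2.18 percentage points.

January: labor force = 128.86 + 11.31 = 140.17; u = 11.31/140.17 = 8.07%.
February: labor force = 132.57 + 15.14 = 147.71; u = 15.14/147.71 = 10.25%.
Change = 10.25% − 8.07% = +2.18 pp.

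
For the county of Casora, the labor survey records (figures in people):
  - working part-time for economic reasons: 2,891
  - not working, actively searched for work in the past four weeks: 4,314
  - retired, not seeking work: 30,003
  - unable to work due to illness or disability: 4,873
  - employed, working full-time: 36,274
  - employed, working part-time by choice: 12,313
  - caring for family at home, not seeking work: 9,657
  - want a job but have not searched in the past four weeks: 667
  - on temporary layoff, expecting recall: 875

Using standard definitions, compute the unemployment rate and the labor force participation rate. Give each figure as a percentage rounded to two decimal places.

Unemployment rate ≈ 9.16%; labor force participation rate ≈ 55.63%.

Employed = 2,891 + 36,274 + 12,313 = 51,478 (anyone who worked, including part-time for economic reasons, counts as employed).
Unemployed = 4,314 + 875 = 5,189 (jobless and actively searching, or on temporary layoff).
Labor force = 51,478 + 5,189 = 56,667.
Not in labor force = 30,003 + 4,873 + 9,657 + 667 = 45,200 (those not working and not actively searching are outside the labor force — including those who want a job but have given up searching).
Civilian working-age population = 56,667 + 45,200 = 101,867.
Unemployment rate = 5,189 / 56,667 = 9.16%.
Labor force participation rate = 56,667 / 101,867 = 55.63%.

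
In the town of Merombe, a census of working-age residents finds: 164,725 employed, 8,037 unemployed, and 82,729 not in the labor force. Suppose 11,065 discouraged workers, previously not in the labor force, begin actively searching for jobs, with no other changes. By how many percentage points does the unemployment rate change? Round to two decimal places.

Initially, labor force = 164,725 + 8,037 = 172,762, so u = 8,037/172,762 = 4.65%.
After the change, unemployed and labor force both rise by 11,065 → E = 164,725, U = 19,102, labor force = 183,827.
New unemployment rate = 19,102 / 183,827 = 10.39%.
Change = 10.39% − 4.65% = +5.74 percentage points.

The unemployment rate changes by +5.74 percentage points.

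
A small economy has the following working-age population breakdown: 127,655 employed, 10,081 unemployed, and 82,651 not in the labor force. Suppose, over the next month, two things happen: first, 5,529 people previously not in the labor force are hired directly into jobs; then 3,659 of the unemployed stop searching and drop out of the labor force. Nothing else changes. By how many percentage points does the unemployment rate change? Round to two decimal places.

Initially, labor force = 127,655 + 10,081 = 137,736, so u = 10,081/137,736 = 7.32%.
After the first change, employed and labor force both rise by 5,529; unemployed unchanged → E = 133,184, U = 10,081, labor force = 143,265.
After the second change, unemployed and labor force both fall by 3,659 → E = 133,184, U = 6,422, labor force = 139,606.
New unemployment rate = 6,422 / 139,606 = 4.60%.
Change = 4.60% − 7.32% = −2.72 percentage points.

The unemployment rate changes by −2.72 percentage points.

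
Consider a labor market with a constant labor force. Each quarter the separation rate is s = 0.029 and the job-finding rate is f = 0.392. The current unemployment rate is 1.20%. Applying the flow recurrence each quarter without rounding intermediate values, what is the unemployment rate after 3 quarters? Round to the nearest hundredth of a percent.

Unemployment rate after three quarters ≈ 5.78%.

With a fixed labor force, u_{t+1} = u_t + s·(1−u_t) − f·u_t = u_t·(1−s−f) + s.
Here 1−s−f = 0.579 and s = 0.029.
u_1 = 0.012000 × 0.579 + 0.029 = 0.035948.
u_2 = 0.035948 × 0.579 + 0.029 = 0.049814.
u_3 = 0.049814 × 0.579 + 0.029 = 0.057842.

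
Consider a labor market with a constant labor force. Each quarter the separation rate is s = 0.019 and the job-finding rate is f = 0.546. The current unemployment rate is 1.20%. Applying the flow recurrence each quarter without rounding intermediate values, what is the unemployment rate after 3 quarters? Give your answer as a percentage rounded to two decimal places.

With a fixed labor force, u_{t+1} = u_t + s·(1−u_t) − f·u_t = u_t·(1−s−f) + s.
Here 1−s−f = 0.435 and s = 0.019.
u_1 = 0.012000 × 0.435 + 0.019 = 0.024220.
u_2 = 0.024220 × 0.435 + 0.019 = 0.029536.
u_3 = 0.029536 × 0.435 + 0.019 = 0.031848.

Unemployment rate after three quarters ≈ 3.18%.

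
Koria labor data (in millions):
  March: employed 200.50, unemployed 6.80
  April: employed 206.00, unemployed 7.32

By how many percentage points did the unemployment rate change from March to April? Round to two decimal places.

March: labor force = 200.50 + 6.80 = 207.30; u = 6.80/207.30 = 3.28%.
April: labor force = 206.00 + 7.32 = 213.32; u = 7.32/213.32 = 3.43%.
Change = 3.43% − 3.28% = +0.15 pp.

The unemployment rate changed by +0.15 percentage points.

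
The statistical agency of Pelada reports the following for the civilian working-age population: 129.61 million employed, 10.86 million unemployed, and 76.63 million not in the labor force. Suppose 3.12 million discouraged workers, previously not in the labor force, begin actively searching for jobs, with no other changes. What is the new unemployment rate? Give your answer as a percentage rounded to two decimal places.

New unemployment rate ≈ 9.74%.

Initially, labor force = 129.61 + 10.86 = 140.47 million, so u = 10.86/140.47 = 7.73%.
After the change, unemployed and labor force both rise by 3.12 → E = 129.61, U = 13.98, labor force = 143.59 million.
New unemployment rate = 13.98 / 143.59 = 9.74%.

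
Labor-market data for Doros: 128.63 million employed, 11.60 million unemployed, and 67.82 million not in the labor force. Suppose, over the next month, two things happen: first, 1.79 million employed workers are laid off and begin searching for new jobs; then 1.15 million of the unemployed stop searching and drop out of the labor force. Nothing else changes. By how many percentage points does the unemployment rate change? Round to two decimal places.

Initially, labor force = 128.63 + 11.60 = 140.23 million, so u = 11.60/140.23 = 8.27%.
After the first change, employed falls and unemployed rises by 1.79; labor force unchanged → E = 126.84, U = 13.39, labor force = 140.23 million.
After the second change, unemployed and labor force both fall by 1.15 → E = 126.84, U = 12.24, labor force = 139.08 million.
New unemployment rate = 12.24 / 139.08 = 8.80%.
Change = 8.80% − 8.27% = +0.53 percentage points.

The unemployment rate changes by +0.53 percentage points.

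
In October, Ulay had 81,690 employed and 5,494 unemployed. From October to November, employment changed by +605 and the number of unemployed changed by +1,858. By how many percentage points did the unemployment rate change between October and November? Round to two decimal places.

The unemployment rate changed by +1.90 percentage points.

October: labor force = 81,690 + 5,494 = 87,184; u = 5,494/87,184 = 6.30%.
November: labor force = 82,295 + 7,352 = 89,647; u = 7,352/89,647 = 8.20%.
Change = 8.20% − 6.30% = +1.90 pp.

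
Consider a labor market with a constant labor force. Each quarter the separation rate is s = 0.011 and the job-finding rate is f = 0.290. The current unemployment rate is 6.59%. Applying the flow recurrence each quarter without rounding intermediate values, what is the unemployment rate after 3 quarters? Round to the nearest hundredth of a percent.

With a fixed labor force, u_{t+1} = u_t + s·(1−u_t) − f·u_t = u_t·(1−s−f) + s.
Here 1−s−f = 0.699 and s = 0.011.
u_1 = 0.065900 × 0.699 + 0.011 = 0.057064.
u_2 = 0.057064 × 0.699 + 0.011 = 0.050888.
u_3 = 0.050888 × 0.699 + 0.011 = 0.046571.

Unemployment rate after three quarters ≈ 4.66%.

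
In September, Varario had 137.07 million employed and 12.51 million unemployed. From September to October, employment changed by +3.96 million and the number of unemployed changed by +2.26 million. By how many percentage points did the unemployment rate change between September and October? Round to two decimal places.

The unemployment rate changed by +1.12 percentage points.

September: labor force = 137.07 + 12.51 = 149.58; u = 12.51/149.58 = 8.36%.
October: labor force = 141.03 + 14.77 = 155.80; u = 14.77/155.80 = 9.48%.
Change = 9.48% − 8.36% = +1.12 pp.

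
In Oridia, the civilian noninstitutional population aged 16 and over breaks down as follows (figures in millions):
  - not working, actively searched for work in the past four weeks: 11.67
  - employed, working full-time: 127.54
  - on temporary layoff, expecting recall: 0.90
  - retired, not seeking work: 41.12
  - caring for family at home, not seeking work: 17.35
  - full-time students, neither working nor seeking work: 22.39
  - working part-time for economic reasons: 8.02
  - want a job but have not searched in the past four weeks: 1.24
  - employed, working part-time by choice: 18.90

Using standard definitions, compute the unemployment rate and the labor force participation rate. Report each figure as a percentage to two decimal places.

Employed = 127.54 + 8.02 + 18.90 = 154.46 million (anyone who worked, including part-time for economic reasons, counts as employed).
Unemployed = 11.67 + 0.90 = 12.57 million (jobless and actively searching, or on temporary layoff).
Labor force = 154.46 + 12.57 = 167.03 million.
Not in labor force = 41.12 + 17.35 + 22.39 + 1.24 = 82.10 million (those not working and not actively searching are outside the labor force — including those who want a job but have given up searching).
Civilian working-age population = 167.03 + 82.10 = 249.13 million.
Unemployment rate = 12.57 / 167.03 = 7.53%.
Labor force participation rate = 167.03 / 249.13 = 67.05%.

Unemployment rate ≈ 7.53%; labor force participation rate ≈ 67.05%.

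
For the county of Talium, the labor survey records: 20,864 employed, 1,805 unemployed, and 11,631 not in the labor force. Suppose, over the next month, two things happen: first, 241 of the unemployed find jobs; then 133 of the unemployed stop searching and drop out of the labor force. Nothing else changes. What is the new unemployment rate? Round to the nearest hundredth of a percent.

Initially, labor force = 20,864 + 1,805 = 22,669, so u = 1,805/22,669 = 7.96%.
After the first change, unemployed falls and employed rises by 241; labor force unchanged → E = 21,105, U = 1,564, labor force = 22,669.
After the second change, unemployed and labor force both fall by 133 → E = 21,105, U = 1,431, labor force = 22,536.
New unemployment rate = 1,431 / 22,536 = 6.35%.

New unemployment rate ≈ 6.35%.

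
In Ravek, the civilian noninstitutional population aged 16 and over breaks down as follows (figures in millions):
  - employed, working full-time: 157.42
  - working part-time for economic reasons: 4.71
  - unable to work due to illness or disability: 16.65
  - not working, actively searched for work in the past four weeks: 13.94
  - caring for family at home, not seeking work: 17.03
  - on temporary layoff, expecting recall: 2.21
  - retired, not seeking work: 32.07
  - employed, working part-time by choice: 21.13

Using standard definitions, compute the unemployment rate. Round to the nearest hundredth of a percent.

Unemployment rate ≈ 8.10%.

Employed = 157.42 + 4.71 + 21.13 = 183.26 million (anyone who worked, including part-time for economic reasons, counts as employed).
Unemployed = 13.94 + 2.21 = 16.15 million (jobless and actively searching, or on temporary layoff).
Labor force = 183.26 + 16.15 = 199.41 million.
Unemployment rate = 16.15 / 199.41 = 8.10%.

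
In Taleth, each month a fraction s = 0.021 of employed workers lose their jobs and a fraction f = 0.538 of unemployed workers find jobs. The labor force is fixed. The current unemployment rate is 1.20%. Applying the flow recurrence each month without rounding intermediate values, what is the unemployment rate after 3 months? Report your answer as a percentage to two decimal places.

With a fixed labor force, u_{t+1} = u_t + s·(1−u_t) − f·u_t = u_t·(1−s−f) + s.
Here 1−s−f = 0.441 and s = 0.021.
u_1 = 0.012000 × 0.441 + 0.021 = 0.026292.
u_2 = 0.026292 × 0.441 + 0.021 = 0.032595.
u_3 = 0.032595 × 0.441 + 0.021 = 0.035374.

Unemployment rate after three months ≈ 3.54%.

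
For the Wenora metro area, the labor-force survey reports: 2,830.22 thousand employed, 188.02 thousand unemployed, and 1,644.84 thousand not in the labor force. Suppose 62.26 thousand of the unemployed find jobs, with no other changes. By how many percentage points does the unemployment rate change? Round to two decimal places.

Initially, labor force = 2,830.22 + 188.02 = 3,018.24 thousand, so u = 188.02/3,018.24 = 6.23%.
After the change, unemployed falls and employed rises by 62.26; labor force unchanged → E = 2,892.48, U = 125.76, labor force = 3,018.24 thousand.
New unemployment rate = 125.76 / 3,018.24 = 4.17%.
Change = 4.17% − 6.23% = −2.06 percentage points.

The unemployment rate changes by −2.06 percentage points.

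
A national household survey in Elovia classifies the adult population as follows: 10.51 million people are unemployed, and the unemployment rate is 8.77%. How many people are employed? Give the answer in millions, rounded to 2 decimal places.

Labor force = U / u = 10.51 / 0.0877 ≈ 119.84 million.
Employed = labor force − unemployed = 119.84 − 10.51 = 109.33 million.

About 109.33 million are employed.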